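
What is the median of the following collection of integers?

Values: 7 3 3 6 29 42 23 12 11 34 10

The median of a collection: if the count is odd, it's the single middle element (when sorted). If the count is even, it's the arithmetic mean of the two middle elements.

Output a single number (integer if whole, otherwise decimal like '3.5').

Step 1: insert 7 -> lo=[7] (size 1, max 7) hi=[] (size 0) -> median=7
Step 2: insert 3 -> lo=[3] (size 1, max 3) hi=[7] (size 1, min 7) -> median=5
Step 3: insert 3 -> lo=[3, 3] (size 2, max 3) hi=[7] (size 1, min 7) -> median=3
Step 4: insert 6 -> lo=[3, 3] (size 2, max 3) hi=[6, 7] (size 2, min 6) -> median=4.5
Step 5: insert 29 -> lo=[3, 3, 6] (size 3, max 6) hi=[7, 29] (size 2, min 7) -> median=6
Step 6: insert 42 -> lo=[3, 3, 6] (size 3, max 6) hi=[7, 29, 42] (size 3, min 7) -> median=6.5
Step 7: insert 23 -> lo=[3, 3, 6, 7] (size 4, max 7) hi=[23, 29, 42] (size 3, min 23) -> median=7
Step 8: insert 12 -> lo=[3, 3, 6, 7] (size 4, max 7) hi=[12, 23, 29, 42] (size 4, min 12) -> median=9.5
Step 9: insert 11 -> lo=[3, 3, 6, 7, 11] (size 5, max 11) hi=[12, 23, 29, 42] (size 4, min 12) -> median=11
Step 10: insert 34 -> lo=[3, 3, 6, 7, 11] (size 5, max 11) hi=[12, 23, 29, 34, 42] (size 5, min 12) -> median=11.5
Step 11: insert 10 -> lo=[3, 3, 6, 7, 10, 11] (size 6, max 11) hi=[12, 23, 29, 34, 42] (size 5, min 12) -> median=11

Answer: 11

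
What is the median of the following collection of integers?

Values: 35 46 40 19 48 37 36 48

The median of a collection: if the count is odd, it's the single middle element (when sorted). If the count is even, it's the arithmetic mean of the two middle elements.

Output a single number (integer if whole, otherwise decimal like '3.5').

Step 1: insert 35 -> lo=[35] (size 1, max 35) hi=[] (size 0) -> median=35
Step 2: insert 46 -> lo=[35] (size 1, max 35) hi=[46] (size 1, min 46) -> median=40.5
Step 3: insert 40 -> lo=[35, 40] (size 2, max 40) hi=[46] (size 1, min 46) -> median=40
Step 4: insert 19 -> lo=[19, 35] (size 2, max 35) hi=[40, 46] (size 2, min 40) -> median=37.5
Step 5: insert 48 -> lo=[19, 35, 40] (size 3, max 40) hi=[46, 48] (size 2, min 46) -> median=40
Step 6: insert 37 -> lo=[19, 35, 37] (size 3, max 37) hi=[40, 46, 48] (size 3, min 40) -> median=38.5
Step 7: insert 36 -> lo=[19, 35, 36, 37] (size 4, max 37) hi=[40, 46, 48] (size 3, min 40) -> median=37
Step 8: insert 48 -> lo=[19, 35, 36, 37] (size 4, max 37) hi=[40, 46, 48, 48] (size 4, min 40) -> median=38.5

Answer: 38.5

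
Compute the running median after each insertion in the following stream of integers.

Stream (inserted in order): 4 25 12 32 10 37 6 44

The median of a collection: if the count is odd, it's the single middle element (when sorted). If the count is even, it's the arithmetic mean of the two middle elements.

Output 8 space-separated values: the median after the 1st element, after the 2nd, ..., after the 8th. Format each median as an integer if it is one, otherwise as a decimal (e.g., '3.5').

Answer: 4 14.5 12 18.5 12 18.5 12 18.5

Derivation:
Step 1: insert 4 -> lo=[4] (size 1, max 4) hi=[] (size 0) -> median=4
Step 2: insert 25 -> lo=[4] (size 1, max 4) hi=[25] (size 1, min 25) -> median=14.5
Step 3: insert 12 -> lo=[4, 12] (size 2, max 12) hi=[25] (size 1, min 25) -> median=12
Step 4: insert 32 -> lo=[4, 12] (size 2, max 12) hi=[25, 32] (size 2, min 25) -> median=18.5
Step 5: insert 10 -> lo=[4, 10, 12] (size 3, max 12) hi=[25, 32] (size 2, min 25) -> median=12
Step 6: insert 37 -> lo=[4, 10, 12] (size 3, max 12) hi=[25, 32, 37] (size 3, min 25) -> median=18.5
Step 7: insert 6 -> lo=[4, 6, 10, 12] (size 4, max 12) hi=[25, 32, 37] (size 3, min 25) -> median=12
Step 8: insert 44 -> lo=[4, 6, 10, 12] (size 4, max 12) hi=[25, 32, 37, 44] (size 4, min 25) -> median=18.5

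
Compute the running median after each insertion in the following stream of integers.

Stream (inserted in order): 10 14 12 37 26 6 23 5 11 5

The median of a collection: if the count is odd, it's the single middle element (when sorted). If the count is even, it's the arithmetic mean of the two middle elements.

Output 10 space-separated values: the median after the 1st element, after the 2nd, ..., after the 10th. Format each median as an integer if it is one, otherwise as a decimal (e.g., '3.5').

Answer: 10 12 12 13 14 13 14 13 12 11.5

Derivation:
Step 1: insert 10 -> lo=[10] (size 1, max 10) hi=[] (size 0) -> median=10
Step 2: insert 14 -> lo=[10] (size 1, max 10) hi=[14] (size 1, min 14) -> median=12
Step 3: insert 12 -> lo=[10, 12] (size 2, max 12) hi=[14] (size 1, min 14) -> median=12
Step 4: insert 37 -> lo=[10, 12] (size 2, max 12) hi=[14, 37] (size 2, min 14) -> median=13
Step 5: insert 26 -> lo=[10, 12, 14] (size 3, max 14) hi=[26, 37] (size 2, min 26) -> median=14
Step 6: insert 6 -> lo=[6, 10, 12] (size 3, max 12) hi=[14, 26, 37] (size 3, min 14) -> median=13
Step 7: insert 23 -> lo=[6, 10, 12, 14] (size 4, max 14) hi=[23, 26, 37] (size 3, min 23) -> median=14
Step 8: insert 5 -> lo=[5, 6, 10, 12] (size 4, max 12) hi=[14, 23, 26, 37] (size 4, min 14) -> median=13
Step 9: insert 11 -> lo=[5, 6, 10, 11, 12] (size 5, max 12) hi=[14, 23, 26, 37] (size 4, min 14) -> median=12
Step 10: insert 5 -> lo=[5, 5, 6, 10, 11] (size 5, max 11) hi=[12, 14, 23, 26, 37] (size 5, min 12) -> median=11.5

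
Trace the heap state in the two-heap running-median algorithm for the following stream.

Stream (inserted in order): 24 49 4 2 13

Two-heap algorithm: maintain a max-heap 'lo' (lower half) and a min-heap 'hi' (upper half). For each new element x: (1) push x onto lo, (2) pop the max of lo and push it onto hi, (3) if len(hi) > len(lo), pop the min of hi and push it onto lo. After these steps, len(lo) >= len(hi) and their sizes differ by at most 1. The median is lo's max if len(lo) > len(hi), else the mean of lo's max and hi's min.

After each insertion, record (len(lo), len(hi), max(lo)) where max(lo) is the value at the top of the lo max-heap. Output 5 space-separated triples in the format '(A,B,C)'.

Answer: (1,0,24) (1,1,24) (2,1,24) (2,2,4) (3,2,13)

Derivation:
Step 1: insert 24 -> lo=[24] hi=[] -> (len(lo)=1, len(hi)=0, max(lo)=24)
Step 2: insert 49 -> lo=[24] hi=[49] -> (len(lo)=1, len(hi)=1, max(lo)=24)
Step 3: insert 4 -> lo=[4, 24] hi=[49] -> (len(lo)=2, len(hi)=1, max(lo)=24)
Step 4: insert 2 -> lo=[2, 4] hi=[24, 49] -> (len(lo)=2, len(hi)=2, max(lo)=4)
Step 5: insert 13 -> lo=[2, 4, 13] hi=[24, 49] -> (len(lo)=3, len(hi)=2, max(lo)=13)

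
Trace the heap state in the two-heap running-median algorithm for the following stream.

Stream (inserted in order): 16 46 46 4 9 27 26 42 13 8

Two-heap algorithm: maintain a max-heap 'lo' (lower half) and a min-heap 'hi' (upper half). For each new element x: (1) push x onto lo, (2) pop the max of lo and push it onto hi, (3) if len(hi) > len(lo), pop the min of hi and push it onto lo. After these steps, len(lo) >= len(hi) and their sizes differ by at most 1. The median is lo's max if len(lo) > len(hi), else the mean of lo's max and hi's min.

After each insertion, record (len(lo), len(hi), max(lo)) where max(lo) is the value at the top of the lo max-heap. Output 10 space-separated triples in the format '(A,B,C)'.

Step 1: insert 16 -> lo=[16] hi=[] -> (len(lo)=1, len(hi)=0, max(lo)=16)
Step 2: insert 46 -> lo=[16] hi=[46] -> (len(lo)=1, len(hi)=1, max(lo)=16)
Step 3: insert 46 -> lo=[16, 46] hi=[46] -> (len(lo)=2, len(hi)=1, max(lo)=46)
Step 4: insert 4 -> lo=[4, 16] hi=[46, 46] -> (len(lo)=2, len(hi)=2, max(lo)=16)
Step 5: insert 9 -> lo=[4, 9, 16] hi=[46, 46] -> (len(lo)=3, len(hi)=2, max(lo)=16)
Step 6: insert 27 -> lo=[4, 9, 16] hi=[27, 46, 46] -> (len(lo)=3, len(hi)=3, max(lo)=16)
Step 7: insert 26 -> lo=[4, 9, 16, 26] hi=[27, 46, 46] -> (len(lo)=4, len(hi)=3, max(lo)=26)
Step 8: insert 42 -> lo=[4, 9, 16, 26] hi=[27, 42, 46, 46] -> (len(lo)=4, len(hi)=4, max(lo)=26)
Step 9: insert 13 -> lo=[4, 9, 13, 16, 26] hi=[27, 42, 46, 46] -> (len(lo)=5, len(hi)=4, max(lo)=26)
Step 10: insert 8 -> lo=[4, 8, 9, 13, 16] hi=[26, 27, 42, 46, 46] -> (len(lo)=5, len(hi)=5, max(lo)=16)

Answer: (1,0,16) (1,1,16) (2,1,46) (2,2,16) (3,2,16) (3,3,16) (4,3,26) (4,4,26) (5,4,26) (5,5,16)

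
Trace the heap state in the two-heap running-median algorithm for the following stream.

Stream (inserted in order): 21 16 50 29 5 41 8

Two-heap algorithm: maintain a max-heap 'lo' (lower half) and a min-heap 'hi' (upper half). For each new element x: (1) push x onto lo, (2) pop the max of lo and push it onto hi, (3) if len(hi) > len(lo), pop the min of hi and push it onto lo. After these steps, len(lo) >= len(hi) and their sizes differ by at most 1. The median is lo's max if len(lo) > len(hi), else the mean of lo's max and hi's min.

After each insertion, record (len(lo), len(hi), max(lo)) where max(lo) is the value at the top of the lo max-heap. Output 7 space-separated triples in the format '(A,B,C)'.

Answer: (1,0,21) (1,1,16) (2,1,21) (2,2,21) (3,2,21) (3,3,21) (4,3,21)

Derivation:
Step 1: insert 21 -> lo=[21] hi=[] -> (len(lo)=1, len(hi)=0, max(lo)=21)
Step 2: insert 16 -> lo=[16] hi=[21] -> (len(lo)=1, len(hi)=1, max(lo)=16)
Step 3: insert 50 -> lo=[16, 21] hi=[50] -> (len(lo)=2, len(hi)=1, max(lo)=21)
Step 4: insert 29 -> lo=[16, 21] hi=[29, 50] -> (len(lo)=2, len(hi)=2, max(lo)=21)
Step 5: insert 5 -> lo=[5, 16, 21] hi=[29, 50] -> (len(lo)=3, len(hi)=2, max(lo)=21)
Step 6: insert 41 -> lo=[5, 16, 21] hi=[29, 41, 50] -> (len(lo)=3, len(hi)=3, max(lo)=21)
Step 7: insert 8 -> lo=[5, 8, 16, 21] hi=[29, 41, 50] -> (len(lo)=4, len(hi)=3, max(lo)=21)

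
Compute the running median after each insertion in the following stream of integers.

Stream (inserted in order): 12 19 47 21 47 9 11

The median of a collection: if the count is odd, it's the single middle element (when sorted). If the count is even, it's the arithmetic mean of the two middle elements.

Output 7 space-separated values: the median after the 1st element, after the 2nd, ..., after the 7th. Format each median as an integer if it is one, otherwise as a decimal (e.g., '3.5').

Step 1: insert 12 -> lo=[12] (size 1, max 12) hi=[] (size 0) -> median=12
Step 2: insert 19 -> lo=[12] (size 1, max 12) hi=[19] (size 1, min 19) -> median=15.5
Step 3: insert 47 -> lo=[12, 19] (size 2, max 19) hi=[47] (size 1, min 47) -> median=19
Step 4: insert 21 -> lo=[12, 19] (size 2, max 19) hi=[21, 47] (size 2, min 21) -> median=20
Step 5: insert 47 -> lo=[12, 19, 21] (size 3, max 21) hi=[47, 47] (size 2, min 47) -> median=21
Step 6: insert 9 -> lo=[9, 12, 19] (size 3, max 19) hi=[21, 47, 47] (size 3, min 21) -> median=20
Step 7: insert 11 -> lo=[9, 11, 12, 19] (size 4, max 19) hi=[21, 47, 47] (size 3, min 21) -> median=19

Answer: 12 15.5 19 20 21 20 19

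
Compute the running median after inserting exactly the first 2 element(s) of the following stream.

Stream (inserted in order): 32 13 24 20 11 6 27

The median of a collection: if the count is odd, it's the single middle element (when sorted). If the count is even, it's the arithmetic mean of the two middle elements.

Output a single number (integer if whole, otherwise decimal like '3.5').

Step 1: insert 32 -> lo=[32] (size 1, max 32) hi=[] (size 0) -> median=32
Step 2: insert 13 -> lo=[13] (size 1, max 13) hi=[32] (size 1, min 32) -> median=22.5

Answer: 22.5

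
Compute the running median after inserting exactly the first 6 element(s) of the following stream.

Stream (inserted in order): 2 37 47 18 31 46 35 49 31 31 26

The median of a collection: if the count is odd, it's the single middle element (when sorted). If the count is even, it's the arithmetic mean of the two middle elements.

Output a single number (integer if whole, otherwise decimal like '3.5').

Answer: 34

Derivation:
Step 1: insert 2 -> lo=[2] (size 1, max 2) hi=[] (size 0) -> median=2
Step 2: insert 37 -> lo=[2] (size 1, max 2) hi=[37] (size 1, min 37) -> median=19.5
Step 3: insert 47 -> lo=[2, 37] (size 2, max 37) hi=[47] (size 1, min 47) -> median=37
Step 4: insert 18 -> lo=[2, 18] (size 2, max 18) hi=[37, 47] (size 2, min 37) -> median=27.5
Step 5: insert 31 -> lo=[2, 18, 31] (size 3, max 31) hi=[37, 47] (size 2, min 37) -> median=31
Step 6: insert 46 -> lo=[2, 18, 31] (size 3, max 31) hi=[37, 46, 47] (size 3, min 37) -> median=34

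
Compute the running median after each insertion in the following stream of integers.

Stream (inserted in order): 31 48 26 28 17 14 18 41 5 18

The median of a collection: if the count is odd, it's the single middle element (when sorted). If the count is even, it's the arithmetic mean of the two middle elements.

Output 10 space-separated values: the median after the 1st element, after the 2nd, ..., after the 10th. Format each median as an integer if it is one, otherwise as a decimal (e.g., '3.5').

Answer: 31 39.5 31 29.5 28 27 26 27 26 22

Derivation:
Step 1: insert 31 -> lo=[31] (size 1, max 31) hi=[] (size 0) -> median=31
Step 2: insert 48 -> lo=[31] (size 1, max 31) hi=[48] (size 1, min 48) -> median=39.5
Step 3: insert 26 -> lo=[26, 31] (size 2, max 31) hi=[48] (size 1, min 48) -> median=31
Step 4: insert 28 -> lo=[26, 28] (size 2, max 28) hi=[31, 48] (size 2, min 31) -> median=29.5
Step 5: insert 17 -> lo=[17, 26, 28] (size 3, max 28) hi=[31, 48] (size 2, min 31) -> median=28
Step 6: insert 14 -> lo=[14, 17, 26] (size 3, max 26) hi=[28, 31, 48] (size 3, min 28) -> median=27
Step 7: insert 18 -> lo=[14, 17, 18, 26] (size 4, max 26) hi=[28, 31, 48] (size 3, min 28) -> median=26
Step 8: insert 41 -> lo=[14, 17, 18, 26] (size 4, max 26) hi=[28, 31, 41, 48] (size 4, min 28) -> median=27
Step 9: insert 5 -> lo=[5, 14, 17, 18, 26] (size 5, max 26) hi=[28, 31, 41, 48] (size 4, min 28) -> median=26
Step 10: insert 18 -> lo=[5, 14, 17, 18, 18] (size 5, max 18) hi=[26, 28, 31, 41, 48] (size 5, min 26) -> median=22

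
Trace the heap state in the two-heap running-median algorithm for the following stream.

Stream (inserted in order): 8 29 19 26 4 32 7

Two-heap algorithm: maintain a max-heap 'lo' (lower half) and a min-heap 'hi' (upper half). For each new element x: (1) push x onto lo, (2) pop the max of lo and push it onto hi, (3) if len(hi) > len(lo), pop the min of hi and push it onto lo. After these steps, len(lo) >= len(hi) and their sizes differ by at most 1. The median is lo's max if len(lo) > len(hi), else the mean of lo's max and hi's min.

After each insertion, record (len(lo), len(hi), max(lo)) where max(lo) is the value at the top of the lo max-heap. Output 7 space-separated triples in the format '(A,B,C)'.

Answer: (1,0,8) (1,1,8) (2,1,19) (2,2,19) (3,2,19) (3,3,19) (4,3,19)

Derivation:
Step 1: insert 8 -> lo=[8] hi=[] -> (len(lo)=1, len(hi)=0, max(lo)=8)
Step 2: insert 29 -> lo=[8] hi=[29] -> (len(lo)=1, len(hi)=1, max(lo)=8)
Step 3: insert 19 -> lo=[8, 19] hi=[29] -> (len(lo)=2, len(hi)=1, max(lo)=19)
Step 4: insert 26 -> lo=[8, 19] hi=[26, 29] -> (len(lo)=2, len(hi)=2, max(lo)=19)
Step 5: insert 4 -> lo=[4, 8, 19] hi=[26, 29] -> (len(lo)=3, len(hi)=2, max(lo)=19)
Step 6: insert 32 -> lo=[4, 8, 19] hi=[26, 29, 32] -> (len(lo)=3, len(hi)=3, max(lo)=19)
Step 7: insert 7 -> lo=[4, 7, 8, 19] hi=[26, 29, 32] -> (len(lo)=4, len(hi)=3, max(lo)=19)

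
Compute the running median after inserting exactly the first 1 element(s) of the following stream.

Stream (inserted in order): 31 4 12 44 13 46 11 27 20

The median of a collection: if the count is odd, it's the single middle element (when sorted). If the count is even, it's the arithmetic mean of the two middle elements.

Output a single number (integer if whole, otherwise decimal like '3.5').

Step 1: insert 31 -> lo=[31] (size 1, max 31) hi=[] (size 0) -> median=31

Answer: 31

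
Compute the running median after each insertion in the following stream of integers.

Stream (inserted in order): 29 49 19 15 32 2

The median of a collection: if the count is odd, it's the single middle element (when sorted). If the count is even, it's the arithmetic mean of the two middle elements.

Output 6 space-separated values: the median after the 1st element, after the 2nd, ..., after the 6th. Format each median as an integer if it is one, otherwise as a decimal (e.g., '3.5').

Answer: 29 39 29 24 29 24

Derivation:
Step 1: insert 29 -> lo=[29] (size 1, max 29) hi=[] (size 0) -> median=29
Step 2: insert 49 -> lo=[29] (size 1, max 29) hi=[49] (size 1, min 49) -> median=39
Step 3: insert 19 -> lo=[19, 29] (size 2, max 29) hi=[49] (size 1, min 49) -> median=29
Step 4: insert 15 -> lo=[15, 19] (size 2, max 19) hi=[29, 49] (size 2, min 29) -> median=24
Step 5: insert 32 -> lo=[15, 19, 29] (size 3, max 29) hi=[32, 49] (size 2, min 32) -> median=29
Step 6: insert 2 -> lo=[2, 15, 19] (size 3, max 19) hi=[29, 32, 49] (size 3, min 29) -> median=24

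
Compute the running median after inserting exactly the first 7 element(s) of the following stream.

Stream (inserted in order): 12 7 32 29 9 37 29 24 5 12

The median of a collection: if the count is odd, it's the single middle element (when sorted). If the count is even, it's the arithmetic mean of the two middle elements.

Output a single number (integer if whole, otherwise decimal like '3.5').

Answer: 29

Derivation:
Step 1: insert 12 -> lo=[12] (size 1, max 12) hi=[] (size 0) -> median=12
Step 2: insert 7 -> lo=[7] (size 1, max 7) hi=[12] (size 1, min 12) -> median=9.5
Step 3: insert 32 -> lo=[7, 12] (size 2, max 12) hi=[32] (size 1, min 32) -> median=12
Step 4: insert 29 -> lo=[7, 12] (size 2, max 12) hi=[29, 32] (size 2, min 29) -> median=20.5
Step 5: insert 9 -> lo=[7, 9, 12] (size 3, max 12) hi=[29, 32] (size 2, min 29) -> median=12
Step 6: insert 37 -> lo=[7, 9, 12] (size 3, max 12) hi=[29, 32, 37] (size 3, min 29) -> median=20.5
Step 7: insert 29 -> lo=[7, 9, 12, 29] (size 4, max 29) hi=[29, 32, 37] (size 3, min 29) -> median=29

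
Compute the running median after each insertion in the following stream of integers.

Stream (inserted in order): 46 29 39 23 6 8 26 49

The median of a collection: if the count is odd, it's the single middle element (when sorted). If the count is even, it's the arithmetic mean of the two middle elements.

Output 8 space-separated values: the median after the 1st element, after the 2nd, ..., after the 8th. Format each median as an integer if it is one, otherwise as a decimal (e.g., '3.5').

Step 1: insert 46 -> lo=[46] (size 1, max 46) hi=[] (size 0) -> median=46
Step 2: insert 29 -> lo=[29] (size 1, max 29) hi=[46] (size 1, min 46) -> median=37.5
Step 3: insert 39 -> lo=[29, 39] (size 2, max 39) hi=[46] (size 1, min 46) -> median=39
Step 4: insert 23 -> lo=[23, 29] (size 2, max 29) hi=[39, 46] (size 2, min 39) -> median=34
Step 5: insert 6 -> lo=[6, 23, 29] (size 3, max 29) hi=[39, 46] (size 2, min 39) -> median=29
Step 6: insert 8 -> lo=[6, 8, 23] (size 3, max 23) hi=[29, 39, 46] (size 3, min 29) -> median=26
Step 7: insert 26 -> lo=[6, 8, 23, 26] (size 4, max 26) hi=[29, 39, 46] (size 3, min 29) -> median=26
Step 8: insert 49 -> lo=[6, 8, 23, 26] (size 4, max 26) hi=[29, 39, 46, 49] (size 4, min 29) -> median=27.5

Answer: 46 37.5 39 34 29 26 26 27.5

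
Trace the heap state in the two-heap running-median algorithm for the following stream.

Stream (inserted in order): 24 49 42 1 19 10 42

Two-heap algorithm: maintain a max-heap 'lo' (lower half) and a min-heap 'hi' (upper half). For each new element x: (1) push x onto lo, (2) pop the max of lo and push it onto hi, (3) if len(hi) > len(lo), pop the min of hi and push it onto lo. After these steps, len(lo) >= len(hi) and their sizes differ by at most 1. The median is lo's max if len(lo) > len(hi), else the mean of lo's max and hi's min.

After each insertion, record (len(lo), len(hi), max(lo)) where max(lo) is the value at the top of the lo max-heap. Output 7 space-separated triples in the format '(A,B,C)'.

Step 1: insert 24 -> lo=[24] hi=[] -> (len(lo)=1, len(hi)=0, max(lo)=24)
Step 2: insert 49 -> lo=[24] hi=[49] -> (len(lo)=1, len(hi)=1, max(lo)=24)
Step 3: insert 42 -> lo=[24, 42] hi=[49] -> (len(lo)=2, len(hi)=1, max(lo)=42)
Step 4: insert 1 -> lo=[1, 24] hi=[42, 49] -> (len(lo)=2, len(hi)=2, max(lo)=24)
Step 5: insert 19 -> lo=[1, 19, 24] hi=[42, 49] -> (len(lo)=3, len(hi)=2, max(lo)=24)
Step 6: insert 10 -> lo=[1, 10, 19] hi=[24, 42, 49] -> (len(lo)=3, len(hi)=3, max(lo)=19)
Step 7: insert 42 -> lo=[1, 10, 19, 24] hi=[42, 42, 49] -> (len(lo)=4, len(hi)=3, max(lo)=24)

Answer: (1,0,24) (1,1,24) (2,1,42) (2,2,24) (3,2,24) (3,3,19) (4,3,24)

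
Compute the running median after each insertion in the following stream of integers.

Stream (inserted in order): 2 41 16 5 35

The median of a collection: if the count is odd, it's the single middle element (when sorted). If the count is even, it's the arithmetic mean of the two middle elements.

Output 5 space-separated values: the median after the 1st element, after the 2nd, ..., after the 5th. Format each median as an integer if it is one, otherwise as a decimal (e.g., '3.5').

Answer: 2 21.5 16 10.5 16

Derivation:
Step 1: insert 2 -> lo=[2] (size 1, max 2) hi=[] (size 0) -> median=2
Step 2: insert 41 -> lo=[2] (size 1, max 2) hi=[41] (size 1, min 41) -> median=21.5
Step 3: insert 16 -> lo=[2, 16] (size 2, max 16) hi=[41] (size 1, min 41) -> median=16
Step 4: insert 5 -> lo=[2, 5] (size 2, max 5) hi=[16, 41] (size 2, min 16) -> median=10.5
Step 5: insert 35 -> lo=[2, 5, 16] (size 3, max 16) hi=[35, 41] (size 2, min 35) -> median=16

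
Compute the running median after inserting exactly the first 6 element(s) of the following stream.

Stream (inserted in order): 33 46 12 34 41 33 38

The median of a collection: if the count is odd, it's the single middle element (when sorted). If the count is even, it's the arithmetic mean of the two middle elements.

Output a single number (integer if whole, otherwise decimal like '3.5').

Step 1: insert 33 -> lo=[33] (size 1, max 33) hi=[] (size 0) -> median=33
Step 2: insert 46 -> lo=[33] (size 1, max 33) hi=[46] (size 1, min 46) -> median=39.5
Step 3: insert 12 -> lo=[12, 33] (size 2, max 33) hi=[46] (size 1, min 46) -> median=33
Step 4: insert 34 -> lo=[12, 33] (size 2, max 33) hi=[34, 46] (size 2, min 34) -> median=33.5
Step 5: insert 41 -> lo=[12, 33, 34] (size 3, max 34) hi=[41, 46] (size 2, min 41) -> median=34
Step 6: insert 33 -> lo=[12, 33, 33] (size 3, max 33) hi=[34, 41, 46] (size 3, min 34) -> median=33.5

Answer: 33.5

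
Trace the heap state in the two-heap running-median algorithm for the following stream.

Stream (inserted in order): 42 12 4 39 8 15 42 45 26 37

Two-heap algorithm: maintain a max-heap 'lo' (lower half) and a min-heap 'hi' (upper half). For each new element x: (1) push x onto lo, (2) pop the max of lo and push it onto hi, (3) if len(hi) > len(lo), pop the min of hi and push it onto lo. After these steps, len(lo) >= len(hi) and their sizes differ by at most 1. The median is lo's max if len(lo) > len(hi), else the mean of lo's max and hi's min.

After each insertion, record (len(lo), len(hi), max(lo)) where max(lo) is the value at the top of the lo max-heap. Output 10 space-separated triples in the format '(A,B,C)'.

Step 1: insert 42 -> lo=[42] hi=[] -> (len(lo)=1, len(hi)=0, max(lo)=42)
Step 2: insert 12 -> lo=[12] hi=[42] -> (len(lo)=1, len(hi)=1, max(lo)=12)
Step 3: insert 4 -> lo=[4, 12] hi=[42] -> (len(lo)=2, len(hi)=1, max(lo)=12)
Step 4: insert 39 -> lo=[4, 12] hi=[39, 42] -> (len(lo)=2, len(hi)=2, max(lo)=12)
Step 5: insert 8 -> lo=[4, 8, 12] hi=[39, 42] -> (len(lo)=3, len(hi)=2, max(lo)=12)
Step 6: insert 15 -> lo=[4, 8, 12] hi=[15, 39, 42] -> (len(lo)=3, len(hi)=3, max(lo)=12)
Step 7: insert 42 -> lo=[4, 8, 12, 15] hi=[39, 42, 42] -> (len(lo)=4, len(hi)=3, max(lo)=15)
Step 8: insert 45 -> lo=[4, 8, 12, 15] hi=[39, 42, 42, 45] -> (len(lo)=4, len(hi)=4, max(lo)=15)
Step 9: insert 26 -> lo=[4, 8, 12, 15, 26] hi=[39, 42, 42, 45] -> (len(lo)=5, len(hi)=4, max(lo)=26)
Step 10: insert 37 -> lo=[4, 8, 12, 15, 26] hi=[37, 39, 42, 42, 45] -> (len(lo)=5, len(hi)=5, max(lo)=26)

Answer: (1,0,42) (1,1,12) (2,1,12) (2,2,12) (3,2,12) (3,3,12) (4,3,15) (4,4,15) (5,4,26) (5,5,26)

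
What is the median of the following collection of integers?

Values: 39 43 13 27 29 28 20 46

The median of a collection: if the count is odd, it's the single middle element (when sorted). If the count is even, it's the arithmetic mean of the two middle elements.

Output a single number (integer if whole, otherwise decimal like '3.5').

Answer: 28.5

Derivation:
Step 1: insert 39 -> lo=[39] (size 1, max 39) hi=[] (size 0) -> median=39
Step 2: insert 43 -> lo=[39] (size 1, max 39) hi=[43] (size 1, min 43) -> median=41
Step 3: insert 13 -> lo=[13, 39] (size 2, max 39) hi=[43] (size 1, min 43) -> median=39
Step 4: insert 27 -> lo=[13, 27] (size 2, max 27) hi=[39, 43] (size 2, min 39) -> median=33
Step 5: insert 29 -> lo=[13, 27, 29] (size 3, max 29) hi=[39, 43] (size 2, min 39) -> median=29
Step 6: insert 28 -> lo=[13, 27, 28] (size 3, max 28) hi=[29, 39, 43] (size 3, min 29) -> median=28.5
Step 7: insert 20 -> lo=[13, 20, 27, 28] (size 4, max 28) hi=[29, 39, 43] (size 3, min 29) -> median=28
Step 8: insert 46 -> lo=[13, 20, 27, 28] (size 4, max 28) hi=[29, 39, 43, 46] (size 4, min 29) -> median=28.5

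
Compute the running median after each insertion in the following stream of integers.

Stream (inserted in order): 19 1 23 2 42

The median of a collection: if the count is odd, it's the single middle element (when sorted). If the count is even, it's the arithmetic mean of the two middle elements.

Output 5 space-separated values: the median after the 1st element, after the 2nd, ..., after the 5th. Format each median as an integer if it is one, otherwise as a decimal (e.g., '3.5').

Step 1: insert 19 -> lo=[19] (size 1, max 19) hi=[] (size 0) -> median=19
Step 2: insert 1 -> lo=[1] (size 1, max 1) hi=[19] (size 1, min 19) -> median=10
Step 3: insert 23 -> lo=[1, 19] (size 2, max 19) hi=[23] (size 1, min 23) -> median=19
Step 4: insert 2 -> lo=[1, 2] (size 2, max 2) hi=[19, 23] (size 2, min 19) -> median=10.5
Step 5: insert 42 -> lo=[1, 2, 19] (size 3, max 19) hi=[23, 42] (size 2, min 23) -> median=19

Answer: 19 10 19 10.5 19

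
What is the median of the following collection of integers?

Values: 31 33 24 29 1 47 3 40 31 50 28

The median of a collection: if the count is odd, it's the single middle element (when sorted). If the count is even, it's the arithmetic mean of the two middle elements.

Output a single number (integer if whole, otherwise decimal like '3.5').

Answer: 31

Derivation:
Step 1: insert 31 -> lo=[31] (size 1, max 31) hi=[] (size 0) -> median=31
Step 2: insert 33 -> lo=[31] (size 1, max 31) hi=[33] (size 1, min 33) -> median=32
Step 3: insert 24 -> lo=[24, 31] (size 2, max 31) hi=[33] (size 1, min 33) -> median=31
Step 4: insert 29 -> lo=[24, 29] (size 2, max 29) hi=[31, 33] (size 2, min 31) -> median=30
Step 5: insert 1 -> lo=[1, 24, 29] (size 3, max 29) hi=[31, 33] (size 2, min 31) -> median=29
Step 6: insert 47 -> lo=[1, 24, 29] (size 3, max 29) hi=[31, 33, 47] (size 3, min 31) -> median=30
Step 7: insert 3 -> lo=[1, 3, 24, 29] (size 4, max 29) hi=[31, 33, 47] (size 3, min 31) -> median=29
Step 8: insert 40 -> lo=[1, 3, 24, 29] (size 4, max 29) hi=[31, 33, 40, 47] (size 4, min 31) -> median=30
Step 9: insert 31 -> lo=[1, 3, 24, 29, 31] (size 5, max 31) hi=[31, 33, 40, 47] (size 4, min 31) -> median=31
Step 10: insert 50 -> lo=[1, 3, 24, 29, 31] (size 5, max 31) hi=[31, 33, 40, 47, 50] (size 5, min 31) -> median=31
Step 11: insert 28 -> lo=[1, 3, 24, 28, 29, 31] (size 6, max 31) hi=[31, 33, 40, 47, 50] (size 5, min 31) -> median=31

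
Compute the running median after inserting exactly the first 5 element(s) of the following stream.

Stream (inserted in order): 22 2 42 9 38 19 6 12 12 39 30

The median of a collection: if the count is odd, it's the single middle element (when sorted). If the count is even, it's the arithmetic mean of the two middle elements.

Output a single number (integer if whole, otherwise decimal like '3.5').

Step 1: insert 22 -> lo=[22] (size 1, max 22) hi=[] (size 0) -> median=22
Step 2: insert 2 -> lo=[2] (size 1, max 2) hi=[22] (size 1, min 22) -> median=12
Step 3: insert 42 -> lo=[2, 22] (size 2, max 22) hi=[42] (size 1, min 42) -> median=22
Step 4: insert 9 -> lo=[2, 9] (size 2, max 9) hi=[22, 42] (size 2, min 22) -> median=15.5
Step 5: insert 38 -> lo=[2, 9, 22] (size 3, max 22) hi=[38, 42] (size 2, min 38) -> median=22

Answer: 22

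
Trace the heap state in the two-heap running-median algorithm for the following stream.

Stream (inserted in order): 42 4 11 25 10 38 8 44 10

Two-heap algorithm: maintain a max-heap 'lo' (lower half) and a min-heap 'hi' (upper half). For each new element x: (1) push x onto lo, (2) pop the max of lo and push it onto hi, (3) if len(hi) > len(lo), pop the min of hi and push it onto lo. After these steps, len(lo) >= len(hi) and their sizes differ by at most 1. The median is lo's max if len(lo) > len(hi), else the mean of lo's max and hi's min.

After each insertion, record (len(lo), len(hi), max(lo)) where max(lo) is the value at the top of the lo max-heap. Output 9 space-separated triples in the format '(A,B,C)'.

Step 1: insert 42 -> lo=[42] hi=[] -> (len(lo)=1, len(hi)=0, max(lo)=42)
Step 2: insert 4 -> lo=[4] hi=[42] -> (len(lo)=1, len(hi)=1, max(lo)=4)
Step 3: insert 11 -> lo=[4, 11] hi=[42] -> (len(lo)=2, len(hi)=1, max(lo)=11)
Step 4: insert 25 -> lo=[4, 11] hi=[25, 42] -> (len(lo)=2, len(hi)=2, max(lo)=11)
Step 5: insert 10 -> lo=[4, 10, 11] hi=[25, 42] -> (len(lo)=3, len(hi)=2, max(lo)=11)
Step 6: insert 38 -> lo=[4, 10, 11] hi=[25, 38, 42] -> (len(lo)=3, len(hi)=3, max(lo)=11)
Step 7: insert 8 -> lo=[4, 8, 10, 11] hi=[25, 38, 42] -> (len(lo)=4, len(hi)=3, max(lo)=11)
Step 8: insert 44 -> lo=[4, 8, 10, 11] hi=[25, 38, 42, 44] -> (len(lo)=4, len(hi)=4, max(lo)=11)
Step 9: insert 10 -> lo=[4, 8, 10, 10, 11] hi=[25, 38, 42, 44] -> (len(lo)=5, len(hi)=4, max(lo)=11)

Answer: (1,0,42) (1,1,4) (2,1,11) (2,2,11) (3,2,11) (3,3,11) (4,3,11) (4,4,11) (5,4,11)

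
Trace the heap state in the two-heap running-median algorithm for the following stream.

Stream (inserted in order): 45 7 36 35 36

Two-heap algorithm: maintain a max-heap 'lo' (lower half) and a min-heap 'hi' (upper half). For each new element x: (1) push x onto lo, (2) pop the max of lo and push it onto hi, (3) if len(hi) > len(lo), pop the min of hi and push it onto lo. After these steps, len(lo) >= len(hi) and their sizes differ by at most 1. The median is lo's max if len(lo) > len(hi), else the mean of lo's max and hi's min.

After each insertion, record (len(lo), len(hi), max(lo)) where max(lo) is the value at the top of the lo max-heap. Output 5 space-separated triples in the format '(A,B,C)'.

Answer: (1,0,45) (1,1,7) (2,1,36) (2,2,35) (3,2,36)

Derivation:
Step 1: insert 45 -> lo=[45] hi=[] -> (len(lo)=1, len(hi)=0, max(lo)=45)
Step 2: insert 7 -> lo=[7] hi=[45] -> (len(lo)=1, len(hi)=1, max(lo)=7)
Step 3: insert 36 -> lo=[7, 36] hi=[45] -> (len(lo)=2, len(hi)=1, max(lo)=36)
Step 4: insert 35 -> lo=[7, 35] hi=[36, 45] -> (len(lo)=2, len(hi)=2, max(lo)=35)
Step 5: insert 36 -> lo=[7, 35, 36] hi=[36, 45] -> (len(lo)=3, len(hi)=2, max(lo)=36)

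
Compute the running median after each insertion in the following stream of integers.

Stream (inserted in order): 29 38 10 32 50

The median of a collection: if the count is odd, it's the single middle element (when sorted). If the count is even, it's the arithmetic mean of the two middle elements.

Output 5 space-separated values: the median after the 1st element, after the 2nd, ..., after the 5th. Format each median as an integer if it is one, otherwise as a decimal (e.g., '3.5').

Answer: 29 33.5 29 30.5 32

Derivation:
Step 1: insert 29 -> lo=[29] (size 1, max 29) hi=[] (size 0) -> median=29
Step 2: insert 38 -> lo=[29] (size 1, max 29) hi=[38] (size 1, min 38) -> median=33.5
Step 3: insert 10 -> lo=[10, 29] (size 2, max 29) hi=[38] (size 1, min 38) -> median=29
Step 4: insert 32 -> lo=[10, 29] (size 2, max 29) hi=[32, 38] (size 2, min 32) -> median=30.5
Step 5: insert 50 -> lo=[10, 29, 32] (size 3, max 32) hi=[38, 50] (size 2, min 38) -> median=32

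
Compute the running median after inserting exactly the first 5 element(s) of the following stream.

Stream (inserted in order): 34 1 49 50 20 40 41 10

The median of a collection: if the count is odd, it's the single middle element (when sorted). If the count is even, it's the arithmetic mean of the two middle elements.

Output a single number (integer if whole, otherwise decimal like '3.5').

Answer: 34

Derivation:
Step 1: insert 34 -> lo=[34] (size 1, max 34) hi=[] (size 0) -> median=34
Step 2: insert 1 -> lo=[1] (size 1, max 1) hi=[34] (size 1, min 34) -> median=17.5
Step 3: insert 49 -> lo=[1, 34] (size 2, max 34) hi=[49] (size 1, min 49) -> median=34
Step 4: insert 50 -> lo=[1, 34] (size 2, max 34) hi=[49, 50] (size 2, min 49) -> median=41.5
Step 5: insert 20 -> lo=[1, 20, 34] (size 3, max 34) hi=[49, 50] (size 2, min 49) -> median=34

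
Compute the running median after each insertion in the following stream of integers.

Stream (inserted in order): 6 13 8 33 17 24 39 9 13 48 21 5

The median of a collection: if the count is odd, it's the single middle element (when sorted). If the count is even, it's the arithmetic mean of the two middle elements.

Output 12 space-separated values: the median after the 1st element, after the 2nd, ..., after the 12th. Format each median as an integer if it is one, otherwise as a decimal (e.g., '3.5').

Answer: 6 9.5 8 10.5 13 15 17 15 13 15 17 15

Derivation:
Step 1: insert 6 -> lo=[6] (size 1, max 6) hi=[] (size 0) -> median=6
Step 2: insert 13 -> lo=[6] (size 1, max 6) hi=[13] (size 1, min 13) -> median=9.5
Step 3: insert 8 -> lo=[6, 8] (size 2, max 8) hi=[13] (size 1, min 13) -> median=8
Step 4: insert 33 -> lo=[6, 8] (size 2, max 8) hi=[13, 33] (size 2, min 13) -> median=10.5
Step 5: insert 17 -> lo=[6, 8, 13] (size 3, max 13) hi=[17, 33] (size 2, min 17) -> median=13
Step 6: insert 24 -> lo=[6, 8, 13] (size 3, max 13) hi=[17, 24, 33] (size 3, min 17) -> median=15
Step 7: insert 39 -> lo=[6, 8, 13, 17] (size 4, max 17) hi=[24, 33, 39] (size 3, min 24) -> median=17
Step 8: insert 9 -> lo=[6, 8, 9, 13] (size 4, max 13) hi=[17, 24, 33, 39] (size 4, min 17) -> median=15
Step 9: insert 13 -> lo=[6, 8, 9, 13, 13] (size 5, max 13) hi=[17, 24, 33, 39] (size 4, min 17) -> median=13
Step 10: insert 48 -> lo=[6, 8, 9, 13, 13] (size 5, max 13) hi=[17, 24, 33, 39, 48] (size 5, min 17) -> median=15
Step 11: insert 21 -> lo=[6, 8, 9, 13, 13, 17] (size 6, max 17) hi=[21, 24, 33, 39, 48] (size 5, min 21) -> median=17
Step 12: insert 5 -> lo=[5, 6, 8, 9, 13, 13] (size 6, max 13) hi=[17, 21, 24, 33, 39, 48] (size 6, min 17) -> median=15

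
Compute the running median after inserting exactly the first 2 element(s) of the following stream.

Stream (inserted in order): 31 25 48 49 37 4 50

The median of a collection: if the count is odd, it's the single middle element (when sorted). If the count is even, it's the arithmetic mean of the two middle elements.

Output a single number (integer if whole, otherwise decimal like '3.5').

Answer: 28

Derivation:
Step 1: insert 31 -> lo=[31] (size 1, max 31) hi=[] (size 0) -> median=31
Step 2: insert 25 -> lo=[25] (size 1, max 25) hi=[31] (size 1, min 31) -> median=28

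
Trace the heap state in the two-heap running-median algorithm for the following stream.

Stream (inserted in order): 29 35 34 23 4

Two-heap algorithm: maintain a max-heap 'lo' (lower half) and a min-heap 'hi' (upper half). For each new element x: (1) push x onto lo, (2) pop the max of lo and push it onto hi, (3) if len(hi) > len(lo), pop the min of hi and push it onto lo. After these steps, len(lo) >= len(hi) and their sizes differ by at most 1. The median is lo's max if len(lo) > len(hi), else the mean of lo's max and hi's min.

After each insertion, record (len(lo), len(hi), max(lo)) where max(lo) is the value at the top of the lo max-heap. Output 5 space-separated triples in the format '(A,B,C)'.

Step 1: insert 29 -> lo=[29] hi=[] -> (len(lo)=1, len(hi)=0, max(lo)=29)
Step 2: insert 35 -> lo=[29] hi=[35] -> (len(lo)=1, len(hi)=1, max(lo)=29)
Step 3: insert 34 -> lo=[29, 34] hi=[35] -> (len(lo)=2, len(hi)=1, max(lo)=34)
Step 4: insert 23 -> lo=[23, 29] hi=[34, 35] -> (len(lo)=2, len(hi)=2, max(lo)=29)
Step 5: insert 4 -> lo=[4, 23, 29] hi=[34, 35] -> (len(lo)=3, len(hi)=2, max(lo)=29)

Answer: (1,0,29) (1,1,29) (2,1,34) (2,2,29) (3,2,29)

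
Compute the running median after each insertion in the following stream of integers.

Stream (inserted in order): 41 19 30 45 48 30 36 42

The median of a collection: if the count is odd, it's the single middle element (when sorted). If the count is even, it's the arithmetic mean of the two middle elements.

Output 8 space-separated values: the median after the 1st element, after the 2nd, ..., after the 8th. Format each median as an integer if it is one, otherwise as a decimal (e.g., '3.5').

Answer: 41 30 30 35.5 41 35.5 36 38.5

Derivation:
Step 1: insert 41 -> lo=[41] (size 1, max 41) hi=[] (size 0) -> median=41
Step 2: insert 19 -> lo=[19] (size 1, max 19) hi=[41] (size 1, min 41) -> median=30
Step 3: insert 30 -> lo=[19, 30] (size 2, max 30) hi=[41] (size 1, min 41) -> median=30
Step 4: insert 45 -> lo=[19, 30] (size 2, max 30) hi=[41, 45] (size 2, min 41) -> median=35.5
Step 5: insert 48 -> lo=[19, 30, 41] (size 3, max 41) hi=[45, 48] (size 2, min 45) -> median=41
Step 6: insert 30 -> lo=[19, 30, 30] (size 3, max 30) hi=[41, 45, 48] (size 3, min 41) -> median=35.5
Step 7: insert 36 -> lo=[19, 30, 30, 36] (size 4, max 36) hi=[41, 45, 48] (size 3, min 41) -> median=36
Step 8: insert 42 -> lo=[19, 30, 30, 36] (size 4, max 36) hi=[41, 42, 45, 48] (size 4, min 41) -> median=38.5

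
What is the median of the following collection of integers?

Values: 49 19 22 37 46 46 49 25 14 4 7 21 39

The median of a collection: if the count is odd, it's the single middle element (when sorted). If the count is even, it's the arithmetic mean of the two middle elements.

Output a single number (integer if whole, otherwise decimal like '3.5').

Answer: 25

Derivation:
Step 1: insert 49 -> lo=[49] (size 1, max 49) hi=[] (size 0) -> median=49
Step 2: insert 19 -> lo=[19] (size 1, max 19) hi=[49] (size 1, min 49) -> median=34
Step 3: insert 22 -> lo=[19, 22] (size 2, max 22) hi=[49] (size 1, min 49) -> median=22
Step 4: insert 37 -> lo=[19, 22] (size 2, max 22) hi=[37, 49] (size 2, min 37) -> median=29.5
Step 5: insert 46 -> lo=[19, 22, 37] (size 3, max 37) hi=[46, 49] (size 2, min 46) -> median=37
Step 6: insert 46 -> lo=[19, 22, 37] (size 3, max 37) hi=[46, 46, 49] (size 3, min 46) -> median=41.5
Step 7: insert 49 -> lo=[19, 22, 37, 46] (size 4, max 46) hi=[46, 49, 49] (size 3, min 46) -> median=46
Step 8: insert 25 -> lo=[19, 22, 25, 37] (size 4, max 37) hi=[46, 46, 49, 49] (size 4, min 46) -> median=41.5
Step 9: insert 14 -> lo=[14, 19, 22, 25, 37] (size 5, max 37) hi=[46, 46, 49, 49] (size 4, min 46) -> median=37
Step 10: insert 4 -> lo=[4, 14, 19, 22, 25] (size 5, max 25) hi=[37, 46, 46, 49, 49] (size 5, min 37) -> median=31
Step 11: insert 7 -> lo=[4, 7, 14, 19, 22, 25] (size 6, max 25) hi=[37, 46, 46, 49, 49] (size 5, min 37) -> median=25
Step 12: insert 21 -> lo=[4, 7, 14, 19, 21, 22] (size 6, max 22) hi=[25, 37, 46, 46, 49, 49] (size 6, min 25) -> median=23.5
Step 13: insert 39 -> lo=[4, 7, 14, 19, 21, 22, 25] (size 7, max 25) hi=[37, 39, 46, 46, 49, 49] (size 6, min 37) -> median=25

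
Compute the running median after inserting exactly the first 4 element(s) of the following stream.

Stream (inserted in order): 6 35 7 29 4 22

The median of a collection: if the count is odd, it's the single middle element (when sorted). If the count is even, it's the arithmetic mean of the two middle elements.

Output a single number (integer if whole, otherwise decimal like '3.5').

Step 1: insert 6 -> lo=[6] (size 1, max 6) hi=[] (size 0) -> median=6
Step 2: insert 35 -> lo=[6] (size 1, max 6) hi=[35] (size 1, min 35) -> median=20.5
Step 3: insert 7 -> lo=[6, 7] (size 2, max 7) hi=[35] (size 1, min 35) -> median=7
Step 4: insert 29 -> lo=[6, 7] (size 2, max 7) hi=[29, 35] (size 2, min 29) -> median=18

Answer: 18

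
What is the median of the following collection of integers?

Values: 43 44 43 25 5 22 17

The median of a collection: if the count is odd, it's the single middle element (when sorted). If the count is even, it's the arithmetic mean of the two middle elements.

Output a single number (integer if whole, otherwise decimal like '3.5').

Step 1: insert 43 -> lo=[43] (size 1, max 43) hi=[] (size 0) -> median=43
Step 2: insert 44 -> lo=[43] (size 1, max 43) hi=[44] (size 1, min 44) -> median=43.5
Step 3: insert 43 -> lo=[43, 43] (size 2, max 43) hi=[44] (size 1, min 44) -> median=43
Step 4: insert 25 -> lo=[25, 43] (size 2, max 43) hi=[43, 44] (size 2, min 43) -> median=43
Step 5: insert 5 -> lo=[5, 25, 43] (size 3, max 43) hi=[43, 44] (size 2, min 43) -> median=43
Step 6: insert 22 -> lo=[5, 22, 25] (size 3, max 25) hi=[43, 43, 44] (size 3, min 43) -> median=34
Step 7: insert 17 -> lo=[5, 17, 22, 25] (size 4, max 25) hi=[43, 43, 44] (size 3, min 43) -> median=25

Answer: 25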